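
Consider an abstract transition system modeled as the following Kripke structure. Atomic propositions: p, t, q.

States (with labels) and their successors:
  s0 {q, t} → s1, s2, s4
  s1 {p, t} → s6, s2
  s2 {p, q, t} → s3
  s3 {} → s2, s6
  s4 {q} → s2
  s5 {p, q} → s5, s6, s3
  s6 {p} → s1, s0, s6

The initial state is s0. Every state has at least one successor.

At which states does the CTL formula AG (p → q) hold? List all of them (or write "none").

States satisfying p → q: {s0, s2, s3, s4, s5}.
States satisfying AG (p → q): ∅.

none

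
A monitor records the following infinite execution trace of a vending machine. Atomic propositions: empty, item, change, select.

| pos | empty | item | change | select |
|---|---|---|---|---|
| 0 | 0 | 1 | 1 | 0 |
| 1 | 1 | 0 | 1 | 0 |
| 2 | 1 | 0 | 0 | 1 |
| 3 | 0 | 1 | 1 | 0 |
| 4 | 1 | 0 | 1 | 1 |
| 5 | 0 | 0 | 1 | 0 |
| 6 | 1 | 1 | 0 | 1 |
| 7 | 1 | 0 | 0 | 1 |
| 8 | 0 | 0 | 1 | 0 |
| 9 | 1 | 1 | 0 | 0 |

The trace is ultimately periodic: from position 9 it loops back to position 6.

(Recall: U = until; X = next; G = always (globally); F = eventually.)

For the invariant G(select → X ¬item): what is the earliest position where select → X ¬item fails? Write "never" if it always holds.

Check select → X ¬item at each position in order: 0 ✓, 1 ✓.
At position 2 the labels are {empty, select} and the next position 3 has {change, item}, so select → X ¬item is false there. This is the first violation.

2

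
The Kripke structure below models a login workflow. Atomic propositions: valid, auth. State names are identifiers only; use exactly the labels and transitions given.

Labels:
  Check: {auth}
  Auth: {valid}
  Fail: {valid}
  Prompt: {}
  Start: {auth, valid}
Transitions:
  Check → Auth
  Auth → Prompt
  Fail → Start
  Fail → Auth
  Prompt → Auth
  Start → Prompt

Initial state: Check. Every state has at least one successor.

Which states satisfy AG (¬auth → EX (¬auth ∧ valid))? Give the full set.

States satisfying ¬auth → EX (¬auth ∧ valid): {Check, Fail, Prompt, Start}.
States satisfying AG (¬auth → EX (¬auth ∧ valid)): ∅.

none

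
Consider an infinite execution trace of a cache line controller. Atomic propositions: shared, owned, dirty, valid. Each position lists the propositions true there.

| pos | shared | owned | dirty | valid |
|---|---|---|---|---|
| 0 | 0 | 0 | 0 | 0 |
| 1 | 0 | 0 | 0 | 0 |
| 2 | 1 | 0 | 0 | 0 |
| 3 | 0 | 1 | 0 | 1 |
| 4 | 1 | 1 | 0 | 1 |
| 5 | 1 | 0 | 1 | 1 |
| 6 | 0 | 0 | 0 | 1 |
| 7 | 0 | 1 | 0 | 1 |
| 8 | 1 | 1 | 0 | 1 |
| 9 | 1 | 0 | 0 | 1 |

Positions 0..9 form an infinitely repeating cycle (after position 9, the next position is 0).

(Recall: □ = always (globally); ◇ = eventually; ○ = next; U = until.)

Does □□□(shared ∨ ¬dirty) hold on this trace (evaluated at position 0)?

□□(shared ∨ ¬dirty) holds at every position 0..9, and those are all positions ever visited, so □□□(shared ∨ ¬dirty) holds.

Yes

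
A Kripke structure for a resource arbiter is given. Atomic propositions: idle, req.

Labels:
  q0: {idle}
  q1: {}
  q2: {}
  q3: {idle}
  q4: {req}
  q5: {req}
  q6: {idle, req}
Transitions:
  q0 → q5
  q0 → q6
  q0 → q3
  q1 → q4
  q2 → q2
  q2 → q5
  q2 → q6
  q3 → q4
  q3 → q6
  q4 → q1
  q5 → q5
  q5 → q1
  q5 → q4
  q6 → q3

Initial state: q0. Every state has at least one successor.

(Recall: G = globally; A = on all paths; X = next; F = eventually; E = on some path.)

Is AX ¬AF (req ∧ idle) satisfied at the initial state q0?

Violated

States satisfying ¬AF (req ∧ idle): {q0, q1, q2, q3, q4, q5}.
States satisfying AX ¬AF (req ∧ idle): {q1, q4, q5, q6}.
q0 ∉ Sat(AX ¬AF (req ∧ idle)).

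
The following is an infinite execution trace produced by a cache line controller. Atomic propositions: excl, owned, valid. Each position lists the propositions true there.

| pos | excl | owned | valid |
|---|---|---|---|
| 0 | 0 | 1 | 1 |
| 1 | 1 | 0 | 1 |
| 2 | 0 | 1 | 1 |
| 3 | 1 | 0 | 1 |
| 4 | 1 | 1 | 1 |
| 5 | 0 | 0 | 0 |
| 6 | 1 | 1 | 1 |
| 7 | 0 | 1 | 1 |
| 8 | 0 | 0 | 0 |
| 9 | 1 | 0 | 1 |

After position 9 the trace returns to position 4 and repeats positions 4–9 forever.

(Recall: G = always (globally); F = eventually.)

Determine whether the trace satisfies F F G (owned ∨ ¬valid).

F G (owned ∨ ¬valid) is false at every position 0..9, so it never becomes true and F F G (owned ∨ ¬valid) fails.

Violated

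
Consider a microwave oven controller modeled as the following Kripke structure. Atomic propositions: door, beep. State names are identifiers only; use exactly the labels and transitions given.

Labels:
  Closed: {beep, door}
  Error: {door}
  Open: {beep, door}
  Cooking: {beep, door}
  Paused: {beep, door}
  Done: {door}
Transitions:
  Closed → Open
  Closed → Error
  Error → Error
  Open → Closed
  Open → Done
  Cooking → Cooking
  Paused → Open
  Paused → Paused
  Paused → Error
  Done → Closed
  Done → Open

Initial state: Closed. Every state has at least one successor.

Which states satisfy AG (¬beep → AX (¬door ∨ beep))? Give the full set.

States satisfying ¬beep → AX (¬door ∨ beep): {Closed, Open, Cooking, Paused, Done}.
States satisfying AG (¬beep → AX (¬door ∨ beep)): {Cooking}.

{Cooking}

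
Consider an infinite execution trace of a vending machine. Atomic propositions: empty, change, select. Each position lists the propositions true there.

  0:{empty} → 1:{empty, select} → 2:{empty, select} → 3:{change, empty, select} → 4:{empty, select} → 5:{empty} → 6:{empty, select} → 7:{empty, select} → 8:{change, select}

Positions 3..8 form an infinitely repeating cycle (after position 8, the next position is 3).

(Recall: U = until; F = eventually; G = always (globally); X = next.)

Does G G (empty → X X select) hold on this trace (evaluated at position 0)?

G (empty → X X select) must hold at every position from 0 onward. It fails at position 0, so G G (empty → X X select) is false.

No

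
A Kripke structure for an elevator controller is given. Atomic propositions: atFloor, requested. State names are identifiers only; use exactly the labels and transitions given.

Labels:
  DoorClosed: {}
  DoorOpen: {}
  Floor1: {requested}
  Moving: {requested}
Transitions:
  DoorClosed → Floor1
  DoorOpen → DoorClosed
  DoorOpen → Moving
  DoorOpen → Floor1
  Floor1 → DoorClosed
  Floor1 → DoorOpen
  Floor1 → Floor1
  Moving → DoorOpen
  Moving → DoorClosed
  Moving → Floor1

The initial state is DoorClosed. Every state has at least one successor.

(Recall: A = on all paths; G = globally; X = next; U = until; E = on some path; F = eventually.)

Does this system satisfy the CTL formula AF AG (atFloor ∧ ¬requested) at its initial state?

States satisfying AG (atFloor ∧ ¬requested): ∅.
States satisfying AF AG (atFloor ∧ ¬requested): ∅.
There is a path from DoorClosed along which AG (atFloor ∧ ¬requested) never holds.
DoorClosed ∉ Sat(AF AG (atFloor ∧ ¬requested)).

No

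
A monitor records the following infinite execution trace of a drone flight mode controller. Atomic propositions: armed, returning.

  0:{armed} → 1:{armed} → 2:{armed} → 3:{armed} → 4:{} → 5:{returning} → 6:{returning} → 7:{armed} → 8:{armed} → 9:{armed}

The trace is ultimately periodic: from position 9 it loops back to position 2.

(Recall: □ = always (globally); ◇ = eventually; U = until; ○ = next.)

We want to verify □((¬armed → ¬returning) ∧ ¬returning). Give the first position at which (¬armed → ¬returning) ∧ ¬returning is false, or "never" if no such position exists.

5

Check (¬armed → ¬returning) ∧ ¬returning at each position in order: 0 ✓, 1 ✓, 2 ✓, 3 ✓, 4 ✓.
At position 5 the labels are {returning}, so (¬armed → ¬returning) ∧ ¬returning is false there. This is the first violation.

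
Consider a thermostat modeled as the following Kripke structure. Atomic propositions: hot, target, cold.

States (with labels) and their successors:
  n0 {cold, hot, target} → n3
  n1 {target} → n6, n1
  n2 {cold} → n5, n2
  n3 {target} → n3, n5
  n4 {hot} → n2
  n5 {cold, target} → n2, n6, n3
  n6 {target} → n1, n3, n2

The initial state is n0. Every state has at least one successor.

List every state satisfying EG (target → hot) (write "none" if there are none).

{n2, n4}

States satisfying target → hot: {n0, n2, n4}.
States satisfying EG (target → hot): {n2, n4}.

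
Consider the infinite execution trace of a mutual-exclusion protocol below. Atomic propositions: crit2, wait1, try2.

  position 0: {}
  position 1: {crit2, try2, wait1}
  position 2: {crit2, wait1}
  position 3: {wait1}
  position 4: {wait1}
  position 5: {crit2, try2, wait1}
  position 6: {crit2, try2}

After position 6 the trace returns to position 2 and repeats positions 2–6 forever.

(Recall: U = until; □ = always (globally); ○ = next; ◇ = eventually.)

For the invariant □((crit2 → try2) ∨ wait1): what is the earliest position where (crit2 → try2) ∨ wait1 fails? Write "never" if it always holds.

(crit2 → try2) ∨ wait1 holds at every position 0..6, and those are all the positions the trace ever visits, so the invariant □((crit2 → try2) ∨ wait1) is never violated.

never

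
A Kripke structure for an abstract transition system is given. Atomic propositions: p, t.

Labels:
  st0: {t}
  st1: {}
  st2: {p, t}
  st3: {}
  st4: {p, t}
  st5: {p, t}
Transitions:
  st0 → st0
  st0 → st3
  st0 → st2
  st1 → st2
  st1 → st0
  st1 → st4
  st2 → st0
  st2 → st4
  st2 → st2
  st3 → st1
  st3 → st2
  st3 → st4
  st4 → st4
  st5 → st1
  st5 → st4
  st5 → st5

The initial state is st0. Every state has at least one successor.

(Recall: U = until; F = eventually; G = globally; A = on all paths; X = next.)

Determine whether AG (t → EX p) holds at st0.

States satisfying t → EX p: {st0, st1, st2, st3, st4, st5}.
States satisfying AG (t → EX p): {st0, st1, st2, st3, st4, st5}.
Every state reachable from st0 satisfies t → EX p.
st0 ∈ Sat(AG (t → EX p)).

Holds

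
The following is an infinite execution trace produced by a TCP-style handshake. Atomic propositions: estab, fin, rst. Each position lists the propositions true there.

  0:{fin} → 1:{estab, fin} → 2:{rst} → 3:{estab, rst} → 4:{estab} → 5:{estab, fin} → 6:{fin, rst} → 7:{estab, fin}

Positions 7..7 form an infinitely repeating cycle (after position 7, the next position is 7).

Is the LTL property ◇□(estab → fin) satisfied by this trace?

□(estab → fin) holds at position 5, which is reachable from 0, so ◇□(estab → fin) holds.

Holds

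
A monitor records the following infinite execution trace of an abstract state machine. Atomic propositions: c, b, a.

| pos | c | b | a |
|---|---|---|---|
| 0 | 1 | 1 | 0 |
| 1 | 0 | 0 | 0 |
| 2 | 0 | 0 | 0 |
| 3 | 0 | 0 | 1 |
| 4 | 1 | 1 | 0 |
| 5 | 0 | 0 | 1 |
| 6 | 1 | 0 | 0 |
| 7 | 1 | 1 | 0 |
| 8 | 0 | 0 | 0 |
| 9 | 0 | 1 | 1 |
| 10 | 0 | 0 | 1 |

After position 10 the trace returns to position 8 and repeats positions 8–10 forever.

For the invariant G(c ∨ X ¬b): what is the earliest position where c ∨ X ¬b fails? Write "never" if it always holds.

3

Check c ∨ X ¬b at each position in order: 0 ✓, 1 ✓, 2 ✓.
At position 3 the labels are {a} and the next position 4 has {b, c}, so c ∨ X ¬b is false there. This is the first violation.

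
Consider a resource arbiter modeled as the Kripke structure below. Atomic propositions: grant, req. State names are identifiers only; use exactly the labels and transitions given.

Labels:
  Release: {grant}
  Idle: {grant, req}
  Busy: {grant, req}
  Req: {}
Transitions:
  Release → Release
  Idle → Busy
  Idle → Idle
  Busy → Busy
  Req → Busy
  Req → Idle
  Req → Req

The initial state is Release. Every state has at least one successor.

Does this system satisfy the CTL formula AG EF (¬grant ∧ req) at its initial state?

Does not hold

States satisfying EF (¬grant ∧ req): ∅.
States satisfying AG EF (¬grant ∧ req): ∅.
Release is reachable from Release and violates EF (¬grant ∧ req), so AG fails at Release.
Release ∉ Sat(AG EF (¬grant ∧ req)).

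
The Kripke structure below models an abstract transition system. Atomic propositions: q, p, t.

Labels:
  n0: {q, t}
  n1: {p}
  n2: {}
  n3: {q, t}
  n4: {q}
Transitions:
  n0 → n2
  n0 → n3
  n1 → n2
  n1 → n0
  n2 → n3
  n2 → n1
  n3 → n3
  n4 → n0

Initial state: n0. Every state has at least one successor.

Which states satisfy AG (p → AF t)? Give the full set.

{n3}

States satisfying p → AF t: {n0, n2, n3, n4}.
States satisfying AG (p → AF t): {n3}.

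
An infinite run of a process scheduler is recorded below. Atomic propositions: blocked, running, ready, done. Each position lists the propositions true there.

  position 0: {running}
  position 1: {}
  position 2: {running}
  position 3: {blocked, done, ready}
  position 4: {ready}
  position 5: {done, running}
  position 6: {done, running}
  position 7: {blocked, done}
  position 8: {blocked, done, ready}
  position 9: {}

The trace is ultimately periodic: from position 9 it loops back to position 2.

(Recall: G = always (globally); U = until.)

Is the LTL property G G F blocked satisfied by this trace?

Yes

G F blocked holds at every position 0..9, and those are all positions ever visited, so G G F blocked holds.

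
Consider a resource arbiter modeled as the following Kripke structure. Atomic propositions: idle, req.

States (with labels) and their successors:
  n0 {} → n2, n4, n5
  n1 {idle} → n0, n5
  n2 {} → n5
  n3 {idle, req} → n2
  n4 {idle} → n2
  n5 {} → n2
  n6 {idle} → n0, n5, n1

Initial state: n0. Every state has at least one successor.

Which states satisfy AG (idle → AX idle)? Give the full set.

States satisfying idle → AX idle: {n0, n2, n5}.
States satisfying AG (idle → AX idle): {n2, n5}.

{n2, n5}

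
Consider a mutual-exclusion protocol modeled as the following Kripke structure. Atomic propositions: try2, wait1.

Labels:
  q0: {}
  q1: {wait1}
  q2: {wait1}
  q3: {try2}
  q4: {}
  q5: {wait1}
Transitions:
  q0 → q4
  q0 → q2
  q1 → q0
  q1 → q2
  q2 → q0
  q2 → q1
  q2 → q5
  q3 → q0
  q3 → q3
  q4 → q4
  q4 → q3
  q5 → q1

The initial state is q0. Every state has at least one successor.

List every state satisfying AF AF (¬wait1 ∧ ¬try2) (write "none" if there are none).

States satisfying AF (¬wait1 ∧ ¬try2): {q0, q4}.
States satisfying AF AF (¬wait1 ∧ ¬try2): {q0, q4}.

{q0, q4}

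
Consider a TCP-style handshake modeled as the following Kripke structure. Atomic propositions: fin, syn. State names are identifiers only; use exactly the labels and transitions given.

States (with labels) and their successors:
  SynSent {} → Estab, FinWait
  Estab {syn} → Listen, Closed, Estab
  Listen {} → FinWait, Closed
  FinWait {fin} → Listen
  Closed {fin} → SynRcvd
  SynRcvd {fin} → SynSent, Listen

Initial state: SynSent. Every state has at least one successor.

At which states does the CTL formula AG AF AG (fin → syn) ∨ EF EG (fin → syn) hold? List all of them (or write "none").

{SynSent, Estab, Listen, FinWait, Closed, SynRcvd}

States satisfying AF AG (fin → syn): ∅.
States satisfying AG AF AG (fin → syn): ∅.
States satisfying EG (fin → syn): {SynSent, Estab}.
States satisfying EF EG (fin → syn): {SynSent, Estab, Listen, FinWait, Closed, SynRcvd}.
States satisfying AG AF AG (fin → syn) ∨ EF EG (fin → syn): {SynSent, Estab, Listen, FinWait, Closed, SynRcvd}.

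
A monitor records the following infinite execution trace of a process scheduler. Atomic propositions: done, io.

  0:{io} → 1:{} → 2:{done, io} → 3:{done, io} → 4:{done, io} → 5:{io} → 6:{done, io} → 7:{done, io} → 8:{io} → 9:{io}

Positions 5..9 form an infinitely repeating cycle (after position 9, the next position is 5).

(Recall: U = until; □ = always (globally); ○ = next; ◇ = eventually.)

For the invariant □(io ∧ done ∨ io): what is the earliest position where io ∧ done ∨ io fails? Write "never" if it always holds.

1

Check io ∧ done ∨ io at each position in order: 0 ✓.
At position 1 the labels are {}, so io ∧ done ∨ io is false there. This is the first violation.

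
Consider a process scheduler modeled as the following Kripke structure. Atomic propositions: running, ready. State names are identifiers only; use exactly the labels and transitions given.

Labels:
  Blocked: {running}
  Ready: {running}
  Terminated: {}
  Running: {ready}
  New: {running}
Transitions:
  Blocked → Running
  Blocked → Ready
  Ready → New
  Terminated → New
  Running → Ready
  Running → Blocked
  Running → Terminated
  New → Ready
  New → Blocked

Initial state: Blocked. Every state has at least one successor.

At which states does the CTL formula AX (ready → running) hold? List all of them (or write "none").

{Ready, Terminated, Running, New}

States satisfying ready → running: {Blocked, Ready, Terminated, New}.
States satisfying AX (ready → running): {Ready, Terminated, Running, New}.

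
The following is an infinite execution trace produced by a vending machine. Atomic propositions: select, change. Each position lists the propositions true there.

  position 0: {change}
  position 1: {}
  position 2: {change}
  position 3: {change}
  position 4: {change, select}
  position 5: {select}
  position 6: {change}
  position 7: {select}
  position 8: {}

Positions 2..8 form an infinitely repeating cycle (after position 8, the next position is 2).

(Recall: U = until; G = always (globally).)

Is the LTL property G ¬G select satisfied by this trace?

¬G select holds at every position 0..8, and those are all positions ever visited, so G ¬G select holds.

Yes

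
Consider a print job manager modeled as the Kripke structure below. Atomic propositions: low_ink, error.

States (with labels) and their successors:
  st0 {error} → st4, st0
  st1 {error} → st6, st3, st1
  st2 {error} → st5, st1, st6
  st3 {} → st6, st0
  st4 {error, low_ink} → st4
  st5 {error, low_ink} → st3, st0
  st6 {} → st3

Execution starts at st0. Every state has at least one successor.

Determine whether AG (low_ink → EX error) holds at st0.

Yes

States satisfying low_ink → EX error: {st0, st1, st2, st3, st4, st5, st6}.
States satisfying AG (low_ink → EX error): {st0, st1, st2, st3, st4, st5, st6}.
Every state reachable from st0 satisfies low_ink → EX error.
st0 ∈ Sat(AG (low_ink → EX error)).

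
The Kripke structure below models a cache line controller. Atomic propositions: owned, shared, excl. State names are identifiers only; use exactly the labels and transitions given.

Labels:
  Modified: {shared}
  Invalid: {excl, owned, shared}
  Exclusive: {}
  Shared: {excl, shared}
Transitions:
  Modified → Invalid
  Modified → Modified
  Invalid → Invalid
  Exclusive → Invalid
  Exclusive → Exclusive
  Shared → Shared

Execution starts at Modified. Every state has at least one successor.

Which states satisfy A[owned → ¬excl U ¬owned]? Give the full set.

{Modified, Exclusive, Shared}

States satisfying owned → ¬excl: {Modified, Exclusive, Shared}.
States satisfying ¬owned: {Modified, Exclusive, Shared}.
States satisfying A[owned → ¬excl U ¬owned]: {Modified, Exclusive, Shared}.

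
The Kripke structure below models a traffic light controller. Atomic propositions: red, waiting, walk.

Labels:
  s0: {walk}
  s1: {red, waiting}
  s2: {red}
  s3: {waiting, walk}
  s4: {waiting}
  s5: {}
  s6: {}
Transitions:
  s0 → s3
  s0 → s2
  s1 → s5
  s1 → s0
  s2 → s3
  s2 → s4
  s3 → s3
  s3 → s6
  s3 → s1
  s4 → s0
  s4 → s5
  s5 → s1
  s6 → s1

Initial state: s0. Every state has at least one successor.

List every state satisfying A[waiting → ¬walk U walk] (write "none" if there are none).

States satisfying waiting → ¬walk: {s0, s1, s2, s4, s5, s6}.
States satisfying walk: {s0, s3}.
States satisfying A[waiting → ¬walk U walk]: {s0, s3}.

{s0, s3}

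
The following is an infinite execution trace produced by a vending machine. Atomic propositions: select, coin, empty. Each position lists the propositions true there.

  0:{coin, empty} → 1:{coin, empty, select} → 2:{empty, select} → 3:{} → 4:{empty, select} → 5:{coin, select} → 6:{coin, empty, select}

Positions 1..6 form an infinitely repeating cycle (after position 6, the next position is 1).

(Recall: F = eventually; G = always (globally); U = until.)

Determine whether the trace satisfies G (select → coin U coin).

Violated

select → coin U coin must hold at every position from 0 onward. It fails at position 2, so G (select → coin U coin) is false.
Positions where select holds: 1, 2, 4, 5, 6.
Check coin U coin at each: 1→ok, 2→fails, 4→fails, 5→ok, 6→ok.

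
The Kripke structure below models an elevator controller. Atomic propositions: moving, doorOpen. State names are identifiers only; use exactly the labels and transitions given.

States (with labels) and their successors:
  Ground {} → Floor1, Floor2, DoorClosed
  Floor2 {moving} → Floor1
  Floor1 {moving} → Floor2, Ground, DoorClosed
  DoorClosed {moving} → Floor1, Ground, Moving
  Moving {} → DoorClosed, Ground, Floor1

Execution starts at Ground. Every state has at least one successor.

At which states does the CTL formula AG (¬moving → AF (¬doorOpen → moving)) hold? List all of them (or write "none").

{Ground, Floor2, Floor1, DoorClosed, Moving}

States satisfying ¬moving → AF (¬doorOpen → moving): {Ground, Floor2, Floor1, DoorClosed, Moving}.
States satisfying AG (¬moving → AF (¬doorOpen → moving)): {Ground, Floor2, Floor1, DoorClosed, Moving}.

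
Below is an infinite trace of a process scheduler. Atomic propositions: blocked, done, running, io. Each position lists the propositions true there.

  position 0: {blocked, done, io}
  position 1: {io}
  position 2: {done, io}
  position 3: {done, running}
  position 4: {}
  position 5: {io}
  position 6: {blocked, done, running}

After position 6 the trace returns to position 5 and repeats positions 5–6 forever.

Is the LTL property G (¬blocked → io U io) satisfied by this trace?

Violated

¬blocked → io U io must hold at every position from 0 onward. It fails at position 3, so G (¬blocked → io U io) is false.
Positions where ¬blocked holds: 1, 2, 3, 4, 5.
Check io U io at each: 1→ok, 2→ok, 3→fails, 4→fails, 5→ok.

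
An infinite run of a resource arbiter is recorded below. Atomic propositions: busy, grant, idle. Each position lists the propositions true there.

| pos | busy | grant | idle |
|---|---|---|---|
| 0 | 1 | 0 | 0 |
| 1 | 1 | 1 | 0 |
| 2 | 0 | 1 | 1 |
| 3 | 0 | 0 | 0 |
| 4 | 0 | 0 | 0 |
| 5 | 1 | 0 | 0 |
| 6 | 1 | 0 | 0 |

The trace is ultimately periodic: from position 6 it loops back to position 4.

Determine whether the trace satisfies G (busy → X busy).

busy → X busy must hold at every position from 0 onward. It fails at position 1, so G (busy → X busy) is false.
Positions where busy holds: 0, 1, 5, 6.
Check X busy at each: 0→ok, 1→fails, 5→ok, 6→fails.

Violated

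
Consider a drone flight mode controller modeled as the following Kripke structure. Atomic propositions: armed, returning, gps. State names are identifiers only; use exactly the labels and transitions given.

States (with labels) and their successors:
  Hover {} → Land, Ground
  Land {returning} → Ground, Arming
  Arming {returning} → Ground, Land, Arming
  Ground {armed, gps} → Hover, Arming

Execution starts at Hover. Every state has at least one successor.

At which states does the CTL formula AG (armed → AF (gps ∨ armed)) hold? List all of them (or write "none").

States satisfying armed → AF (gps ∨ armed): {Hover, Land, Arming, Ground}.
States satisfying AG (armed → AF (gps ∨ armed)): {Hover, Land, Arming, Ground}.

{Hover, Land, Arming, Ground}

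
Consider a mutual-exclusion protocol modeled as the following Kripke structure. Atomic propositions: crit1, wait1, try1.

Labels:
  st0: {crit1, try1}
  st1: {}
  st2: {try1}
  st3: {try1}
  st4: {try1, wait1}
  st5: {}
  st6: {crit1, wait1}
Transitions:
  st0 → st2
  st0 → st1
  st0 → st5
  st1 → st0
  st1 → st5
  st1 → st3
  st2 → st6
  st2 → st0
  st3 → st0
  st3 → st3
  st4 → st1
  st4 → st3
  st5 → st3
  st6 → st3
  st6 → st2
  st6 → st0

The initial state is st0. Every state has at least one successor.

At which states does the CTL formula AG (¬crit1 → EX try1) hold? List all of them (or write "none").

States satisfying ¬crit1 → EX try1: {st0, st1, st2, st3, st4, st5, st6}.
States satisfying AG (¬crit1 → EX try1): {st0, st1, st2, st3, st4, st5, st6}.

{st0, st1, st2, st3, st4, st5, st6}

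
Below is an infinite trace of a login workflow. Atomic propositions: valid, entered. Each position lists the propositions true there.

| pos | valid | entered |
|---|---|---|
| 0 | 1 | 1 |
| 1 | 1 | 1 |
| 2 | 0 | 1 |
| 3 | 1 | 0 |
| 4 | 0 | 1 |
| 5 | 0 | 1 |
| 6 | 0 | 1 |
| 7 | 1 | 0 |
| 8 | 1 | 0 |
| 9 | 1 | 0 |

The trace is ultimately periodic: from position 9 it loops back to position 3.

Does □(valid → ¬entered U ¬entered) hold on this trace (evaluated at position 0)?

valid → ¬entered U ¬entered must hold at every position from 0 onward. It fails at position 0, so □(valid → ¬entered U ¬entered) is false.
Positions where valid holds: 0, 1, 3, 7, 8, 9.
Check ¬entered U ¬entered at each: 0→fails, 1→fails, 3→ok, 7→ok, 8→ok, 9→ok.

Does not hold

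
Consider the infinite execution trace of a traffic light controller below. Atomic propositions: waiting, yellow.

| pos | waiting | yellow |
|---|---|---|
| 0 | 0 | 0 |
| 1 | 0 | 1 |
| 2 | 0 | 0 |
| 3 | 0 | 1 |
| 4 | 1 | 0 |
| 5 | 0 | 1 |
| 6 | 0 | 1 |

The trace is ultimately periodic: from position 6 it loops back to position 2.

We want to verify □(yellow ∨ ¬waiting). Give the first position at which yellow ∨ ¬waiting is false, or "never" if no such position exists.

4

Check yellow ∨ ¬waiting at each position in order: 0 ✓, 1 ✓, 2 ✓, 3 ✓.
At position 4 the labels are {waiting}, so yellow ∨ ¬waiting is false there. This is the first violation.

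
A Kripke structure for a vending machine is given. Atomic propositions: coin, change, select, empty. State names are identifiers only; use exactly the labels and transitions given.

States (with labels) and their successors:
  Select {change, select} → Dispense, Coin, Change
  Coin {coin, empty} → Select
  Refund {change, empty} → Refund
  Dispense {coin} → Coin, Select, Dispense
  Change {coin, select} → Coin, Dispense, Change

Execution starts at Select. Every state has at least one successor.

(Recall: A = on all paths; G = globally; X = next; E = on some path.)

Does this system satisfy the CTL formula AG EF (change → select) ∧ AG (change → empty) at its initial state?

Violated

States satisfying EF (change → select): {Select, Coin, Dispense, Change}.
States satisfying AG EF (change → select): {Select, Coin, Dispense, Change}.
States satisfying change → empty: {Coin, Refund, Dispense, Change}.
States satisfying AG (change → empty): {Refund}.
States satisfying AG EF (change → select) ∧ AG (change → empty): ∅.
Select ∉ Sat(AG EF (change → select) ∧ AG (change → empty)).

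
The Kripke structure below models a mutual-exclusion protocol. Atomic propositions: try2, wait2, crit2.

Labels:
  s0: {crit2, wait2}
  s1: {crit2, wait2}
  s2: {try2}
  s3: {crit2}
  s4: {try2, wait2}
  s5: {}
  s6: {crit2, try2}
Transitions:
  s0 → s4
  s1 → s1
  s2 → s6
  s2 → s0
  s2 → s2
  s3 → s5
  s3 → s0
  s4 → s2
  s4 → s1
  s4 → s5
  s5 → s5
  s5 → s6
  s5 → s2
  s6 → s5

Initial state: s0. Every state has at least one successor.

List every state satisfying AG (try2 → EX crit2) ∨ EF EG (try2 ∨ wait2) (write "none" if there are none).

States satisfying try2 → EX crit2: {s0, s1, s2, s3, s4, s5}.
States satisfying AG (try2 → EX crit2): {s1}.
States satisfying EG (try2 ∨ wait2): {s0, s1, s2, s4}.
States satisfying EF EG (try2 ∨ wait2): {s0, s1, s2, s3, s4, s5, s6}.
States satisfying AG (try2 → EX crit2) ∨ EF EG (try2 ∨ wait2): {s0, s1, s2, s3, s4, s5, s6}.

{s0, s1, s2, s3, s4, s5, s6}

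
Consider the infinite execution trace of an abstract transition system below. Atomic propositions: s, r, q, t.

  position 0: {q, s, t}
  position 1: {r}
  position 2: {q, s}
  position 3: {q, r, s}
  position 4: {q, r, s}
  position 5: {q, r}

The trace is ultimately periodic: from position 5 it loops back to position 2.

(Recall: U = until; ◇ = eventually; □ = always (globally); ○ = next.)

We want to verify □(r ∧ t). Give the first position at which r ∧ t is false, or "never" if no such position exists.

0

At position 0 the labels are {q, s, t}, so r ∧ t is false there. This is the first violation.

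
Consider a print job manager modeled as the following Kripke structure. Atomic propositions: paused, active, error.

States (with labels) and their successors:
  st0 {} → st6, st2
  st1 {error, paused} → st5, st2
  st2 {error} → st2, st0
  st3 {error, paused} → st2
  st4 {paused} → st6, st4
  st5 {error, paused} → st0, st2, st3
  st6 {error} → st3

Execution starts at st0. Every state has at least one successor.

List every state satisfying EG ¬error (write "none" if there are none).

States satisfying ¬error: {st0, st4}.
States satisfying EG ¬error: {st4}.

{st4}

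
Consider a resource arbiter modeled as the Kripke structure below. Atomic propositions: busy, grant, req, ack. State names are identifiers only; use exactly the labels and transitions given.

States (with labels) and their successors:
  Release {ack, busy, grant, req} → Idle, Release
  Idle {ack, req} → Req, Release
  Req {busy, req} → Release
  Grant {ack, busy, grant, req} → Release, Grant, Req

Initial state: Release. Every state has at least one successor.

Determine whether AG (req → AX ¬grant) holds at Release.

States satisfying req → AX ¬grant: ∅.
States satisfying AG (req → AX ¬grant): ∅.
Idle is reachable from Release and violates req → AX ¬grant, so AG fails at Release.
Release ∉ Sat(AG (req → AX ¬grant)).

No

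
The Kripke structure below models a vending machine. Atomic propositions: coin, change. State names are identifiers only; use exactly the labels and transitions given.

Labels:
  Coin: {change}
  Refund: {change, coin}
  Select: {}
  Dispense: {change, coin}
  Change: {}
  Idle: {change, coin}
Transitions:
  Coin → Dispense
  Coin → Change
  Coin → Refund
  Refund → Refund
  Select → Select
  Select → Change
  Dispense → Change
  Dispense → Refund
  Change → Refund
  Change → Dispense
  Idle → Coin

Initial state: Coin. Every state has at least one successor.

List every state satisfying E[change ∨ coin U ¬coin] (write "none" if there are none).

States satisfying change ∨ coin: {Coin, Refund, Dispense, Idle}.
States satisfying ¬coin: {Coin, Select, Change}.
States satisfying E[change ∨ coin U ¬coin]: {Coin, Select, Dispense, Change, Idle}.

{Coin, Select, Dispense, Change, Idle}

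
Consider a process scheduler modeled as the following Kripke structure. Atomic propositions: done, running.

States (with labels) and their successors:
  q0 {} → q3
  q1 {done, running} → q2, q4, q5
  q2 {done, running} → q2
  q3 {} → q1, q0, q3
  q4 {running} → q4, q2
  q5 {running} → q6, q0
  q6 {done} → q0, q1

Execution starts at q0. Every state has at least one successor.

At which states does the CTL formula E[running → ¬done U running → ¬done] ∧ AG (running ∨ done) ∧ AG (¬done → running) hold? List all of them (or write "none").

{q4}

States satisfying running → ¬done: {q0, q3, q4, q5, q6}.
States satisfying E[running → ¬done U running → ¬done]: {q0, q3, q4, q5, q6}.
States satisfying running ∨ done: {q1, q2, q4, q5, q6}.
States satisfying AG (running ∨ done): {q2, q4}.
States satisfying ¬done → running: {q1, q2, q4, q5, q6}.
States satisfying AG (¬done → running): {q2, q4}.
States satisfying AG (running ∨ done) ∧ AG (¬done → running): {q2, q4}.
States satisfying E[running → ¬done U running → ¬done] ∧ AG (running ∨ done) ∧ AG (¬done → running): {q4}.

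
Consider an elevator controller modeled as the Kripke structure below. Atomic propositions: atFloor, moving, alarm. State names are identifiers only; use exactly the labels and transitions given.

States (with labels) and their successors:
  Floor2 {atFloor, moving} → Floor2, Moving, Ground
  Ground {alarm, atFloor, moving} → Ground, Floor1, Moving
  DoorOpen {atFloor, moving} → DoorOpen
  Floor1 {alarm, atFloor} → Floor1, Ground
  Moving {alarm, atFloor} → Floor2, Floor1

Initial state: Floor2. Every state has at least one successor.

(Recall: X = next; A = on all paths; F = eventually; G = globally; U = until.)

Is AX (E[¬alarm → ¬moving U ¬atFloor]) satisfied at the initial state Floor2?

States satisfying E[¬alarm → ¬moving U ¬atFloor]: ∅.
States satisfying AX (E[¬alarm → ¬moving U ¬atFloor]): ∅.
Floor2 ∉ Sat(AX (E[¬alarm → ¬moving U ¬atFloor])).

Violated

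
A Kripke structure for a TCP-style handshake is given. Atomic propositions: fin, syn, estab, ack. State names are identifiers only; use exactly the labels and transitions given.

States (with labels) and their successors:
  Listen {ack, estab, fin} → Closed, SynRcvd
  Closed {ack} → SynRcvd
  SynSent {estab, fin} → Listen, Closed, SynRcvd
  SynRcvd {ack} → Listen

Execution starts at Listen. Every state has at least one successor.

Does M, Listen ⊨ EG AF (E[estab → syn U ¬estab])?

States satisfying AF (E[estab → syn U ¬estab]): {Listen, Closed, SynSent, SynRcvd}.
States satisfying EG AF (E[estab → syn U ¬estab]): {Listen, Closed, SynSent, SynRcvd}.
Listen ∈ Sat(EG AF (E[estab → syn U ¬estab])).

Holds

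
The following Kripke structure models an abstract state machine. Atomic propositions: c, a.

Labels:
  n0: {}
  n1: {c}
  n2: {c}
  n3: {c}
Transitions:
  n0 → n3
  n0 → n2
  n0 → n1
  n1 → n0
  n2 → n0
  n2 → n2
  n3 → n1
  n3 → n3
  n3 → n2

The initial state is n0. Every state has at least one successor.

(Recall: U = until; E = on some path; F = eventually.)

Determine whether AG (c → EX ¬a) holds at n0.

Holds

States satisfying c → EX ¬a: {n0, n1, n2, n3}.
States satisfying AG (c → EX ¬a): {n0, n1, n2, n3}.
Every state reachable from n0 satisfies c → EX ¬a.
n0 ∈ Sat(AG (c → EX ¬a)).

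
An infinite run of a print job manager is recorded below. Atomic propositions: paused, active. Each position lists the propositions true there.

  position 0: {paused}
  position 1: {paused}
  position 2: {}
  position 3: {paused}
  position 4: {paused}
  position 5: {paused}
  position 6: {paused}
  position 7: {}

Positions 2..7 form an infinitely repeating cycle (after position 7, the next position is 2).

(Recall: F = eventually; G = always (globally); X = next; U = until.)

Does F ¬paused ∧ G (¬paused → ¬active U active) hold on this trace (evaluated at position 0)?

¬paused holds at position 2, which is reachable from 0, so F ¬paused holds.
¬paused → ¬active U active must hold at every position from 0 onward. It fails at position 2, so G (¬paused → ¬active U active) is false.
Positions where ¬paused holds: 2, 7.
Check ¬active U active at each: 2→fails, 7→fails.
At position 0: F ¬paused is true; G (¬paused → ¬active U active) is false; so F ¬paused ∧ G (¬paused → ¬active U active) is false.

Does not hold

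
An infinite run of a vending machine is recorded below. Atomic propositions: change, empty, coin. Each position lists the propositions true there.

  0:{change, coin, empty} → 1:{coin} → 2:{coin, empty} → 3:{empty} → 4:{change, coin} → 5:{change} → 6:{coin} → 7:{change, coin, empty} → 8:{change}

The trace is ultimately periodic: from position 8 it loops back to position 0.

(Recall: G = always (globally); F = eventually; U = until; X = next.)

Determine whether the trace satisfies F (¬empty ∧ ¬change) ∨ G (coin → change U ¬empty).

¬empty ∧ ¬change holds at position 1, which is reachable from 0, so F (¬empty ∧ ¬change) holds.
coin → change U ¬empty must hold at every position from 0 onward. It fails at position 2, so G (coin → change U ¬empty) is false.
Positions where coin holds: 0, 1, 2, 4, 6, 7.
Check change U ¬empty at each: 0→ok, 1→ok, 2→fails, 4→ok, 6→ok, 7→ok.
At position 0: F (¬empty ∧ ¬change) is true; G (coin → change U ¬empty) is false; so F (¬empty ∧ ¬change) ∨ G (coin → change U ¬empty) is true.

Holds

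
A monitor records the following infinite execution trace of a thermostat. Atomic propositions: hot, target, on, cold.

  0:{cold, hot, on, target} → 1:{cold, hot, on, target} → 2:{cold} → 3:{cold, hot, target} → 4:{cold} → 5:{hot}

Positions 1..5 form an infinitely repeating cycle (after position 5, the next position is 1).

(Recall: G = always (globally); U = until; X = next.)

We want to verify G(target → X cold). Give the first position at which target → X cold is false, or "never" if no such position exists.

never

target → X cold holds at every position 0..5, and those are all the positions the trace ever visits, so the invariant G(target → X cold) is never violated.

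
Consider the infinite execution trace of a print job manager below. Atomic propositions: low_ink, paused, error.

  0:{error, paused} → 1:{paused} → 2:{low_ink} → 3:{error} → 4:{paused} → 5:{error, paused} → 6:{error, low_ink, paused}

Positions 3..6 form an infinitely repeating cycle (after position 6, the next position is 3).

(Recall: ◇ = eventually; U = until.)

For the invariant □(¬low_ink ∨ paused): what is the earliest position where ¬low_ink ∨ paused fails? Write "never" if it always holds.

2

Check ¬low_ink ∨ paused at each position in order: 0 ✓, 1 ✓.
At position 2 the labels are {low_ink}, so ¬low_ink ∨ paused is false there. This is the first violation.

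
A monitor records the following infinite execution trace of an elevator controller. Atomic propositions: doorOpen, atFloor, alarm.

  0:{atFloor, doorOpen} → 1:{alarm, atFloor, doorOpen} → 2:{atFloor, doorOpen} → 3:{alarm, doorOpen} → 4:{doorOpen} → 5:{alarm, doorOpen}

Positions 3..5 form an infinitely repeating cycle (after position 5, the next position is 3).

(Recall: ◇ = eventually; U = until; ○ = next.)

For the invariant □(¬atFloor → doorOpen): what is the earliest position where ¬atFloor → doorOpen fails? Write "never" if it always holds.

never

¬atFloor → doorOpen holds at every position 0..5, and those are all the positions the trace ever visits, so the invariant □(¬atFloor → doorOpen) is never violated.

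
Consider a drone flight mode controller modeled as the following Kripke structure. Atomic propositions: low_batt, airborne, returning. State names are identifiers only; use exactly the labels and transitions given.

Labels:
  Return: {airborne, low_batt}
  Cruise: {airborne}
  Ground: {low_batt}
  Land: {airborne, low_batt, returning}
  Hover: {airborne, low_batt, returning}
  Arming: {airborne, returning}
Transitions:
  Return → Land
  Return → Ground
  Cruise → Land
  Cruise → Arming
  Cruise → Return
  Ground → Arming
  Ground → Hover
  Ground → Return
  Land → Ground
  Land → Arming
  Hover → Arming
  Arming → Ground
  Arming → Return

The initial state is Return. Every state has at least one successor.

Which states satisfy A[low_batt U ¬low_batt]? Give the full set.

{Cruise, Hover, Arming}

States satisfying low_batt: {Return, Ground, Land, Hover}.
States satisfying ¬low_batt: {Cruise, Arming}.
States satisfying A[low_batt U ¬low_batt]: {Cruise, Hover, Arming}.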